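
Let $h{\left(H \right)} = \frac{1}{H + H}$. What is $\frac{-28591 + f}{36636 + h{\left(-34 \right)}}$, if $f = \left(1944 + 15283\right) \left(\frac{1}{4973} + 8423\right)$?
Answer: $\frac{49058950717956}{12388971331} \approx 3959.9$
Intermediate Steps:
$h{\left(H \right)} = \frac{1}{2 H}$
$f = \frac{721597340660}{4973}$ ($f = 17227 \left(\frac{1}{4973} + 8423\right) = 17227 \cdot \frac{41887580}{4973} = \frac{721597340660}{4973} \approx 1.451 \cdot 10^{8}$)
$\frac{-28591 + f}{36636 + h{\left(-34 \right)}} = \frac{-28591 + \frac{721597340660}{4973}}{36636 + \frac{1}{2 \left(-34\right)}} = \frac{721455157617}{4973 \left(36636 + \frac{1}{2} \left(- \frac{1}{34}\right)\right)} = \frac{721455157617}{4973 \left(36636 - \frac{1}{68}\right)} = \frac{721455157617}{4973 \cdot \frac{2491247}{68}} = \frac{721455157617}{4973} \cdot \frac{68}{2491247} = \frac{49058950717956}{12388971331}$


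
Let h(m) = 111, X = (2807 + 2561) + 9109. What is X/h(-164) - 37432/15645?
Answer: 74112571/578865 ≈ 128.03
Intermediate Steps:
X = 14477 (X = 5368 + 9109 = 14477)
X/h(-164) - 37432/15645 = 14477/111 - 37432/15645 = 74112571/578865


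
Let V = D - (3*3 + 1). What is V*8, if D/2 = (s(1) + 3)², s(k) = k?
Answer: 176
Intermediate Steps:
D = 32 (D = 2*(1 + 3)² = 2*4² = 2*16 = 32)
V = 22 (V = 32 - (3*3 + 1) = 32 - (9 + 1) = 32 - 1*10 = 32 - 10 = 22)
V*8 = 22*8 = 176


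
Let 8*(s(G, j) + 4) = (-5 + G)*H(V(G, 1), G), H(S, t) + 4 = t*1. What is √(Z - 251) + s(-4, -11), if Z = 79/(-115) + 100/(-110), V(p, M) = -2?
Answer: 5 + I*√404210510/1265 ≈ 5.0 + 15.893*I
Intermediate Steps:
H(S, t) = -4 + t (H(S, t) = -4 + t*1 = -4 + t)
Z = -2019/1265 (Z = 79*(-1/115) + 100*(-1/110) = -79/115 - 10/11 = -2019/1265 ≈ -1.5960)
s(G, j) = -4 + (-5 + G)*(-4 + G)/8 (s(G, j) = -4 + ((-5 + G)*(-4 + G))/8 = -4 + (-5 + G)*(-4 + G)/8)
√(Z - 251) + s(-4, -11) = √(-2019/1265 - 251) + (-3/2 - 9/8*(-4) + (⅛)*(-4)²) = √(-319534/1265) + (-3/2 + 9/2 + (⅛)*16) = I*√404210510/1265 + (-3/2 + 9/2 + 2) = I*√404210510/1265 + 5 = 5 + I*√404210510/1265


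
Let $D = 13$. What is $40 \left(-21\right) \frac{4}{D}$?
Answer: $- \frac{3360}{13} \approx -258.46$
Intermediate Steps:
$40 \left(-21\right) \frac{4}{D} = 40 \left(-21\right) \frac{4}{13} = - 840 \cdot 4 \cdot \frac{1}{13} = \left(-840\right) \frac{4}{13} = - \frac{3360}{13}$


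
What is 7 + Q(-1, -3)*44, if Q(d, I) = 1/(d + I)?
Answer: -4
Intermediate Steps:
Q(d, I) = 1/(I + d)
7 + Q(-1, -3)*44 = 7 + 44/(-3 - 1) = 7 + 44/(-4) = 7 - 1/4*44 = 7 - 11 = -4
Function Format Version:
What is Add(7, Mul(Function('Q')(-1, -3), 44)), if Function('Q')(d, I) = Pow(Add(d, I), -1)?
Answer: -4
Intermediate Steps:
Function('Q')(d, I) = Pow(Add(I, d), -1)
Add(7, Mul(Function('Q')(-1, -3), 44)) = Add(7, Mul(Pow(Add(-3, -1), -1), 44)) = Add(7, Mul(Pow(-4, -1), 44)) = Add(7, Mul(Rational(-1, 4), 44)) = Add(7, -11) = -4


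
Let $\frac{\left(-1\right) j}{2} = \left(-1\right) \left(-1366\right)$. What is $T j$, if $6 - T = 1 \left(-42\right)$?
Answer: $-131136$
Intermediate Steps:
$T = 48$ ($T = 6 - 1 \left(-42\right) = 6 - -42 = 6 + 42 = 48$)
$j = -2732$ ($j = - 2 \left(\left(-1\right) \left(-1366\right)\right) = \left(-2\right) 1366 = -2732$)
$T j = 48 \left(-2732\right) = -131136$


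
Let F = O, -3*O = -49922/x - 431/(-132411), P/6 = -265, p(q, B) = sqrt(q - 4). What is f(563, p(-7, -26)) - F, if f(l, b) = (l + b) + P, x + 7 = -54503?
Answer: -17899494949/17434115 + I*sqrt(11) ≈ -1026.7 + 3.3166*I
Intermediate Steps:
x = -54510 (x = -7 - 54503 = -54510)
p(q, B) = sqrt(-4 + q)
P = -1590 (P = 6*(-265) = -1590)
O = -5341156/17434115 (O = -(-49922/(-54510) - 431/(-132411))/3 = -(-49922*(-1/54510) - 431*(-1/132411))/3 = -(24961/27255 + 431/132411)/3 = -1/3*16023468/17434115 = -5341156/17434115 ≈ -0.30636)
F = -5341156/17434115 ≈ -0.30636
f(l, b) = -1590 + b + l (f(l, b) = (l + b) - 1590 = (b + l) - 1590 = -1590 + b + l)
f(563, p(-7, -26)) - F = (-1590 + sqrt(-4 - 7) + 563) - 1*(-5341156/17434115) = (-1590 + sqrt(-11) + 563) + 5341156/17434115 = (-1590 + I*sqrt(11) + 563) + 5341156/17434115 = (-1027 + I*sqrt(11)) + 5341156/17434115 = -17899494949/17434115 + I*sqrt(11)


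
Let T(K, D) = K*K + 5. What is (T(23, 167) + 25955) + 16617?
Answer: 43106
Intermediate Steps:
T(K, D) = 5 + K**2 (T(K, D) = K**2 + 5 = 5 + K**2)
(T(23, 167) + 25955) + 16617 = ((5 + 23**2) + 25955) + 16617 = ((5 + 529) + 25955) + 16617 = (534 + 25955) + 16617 = 26489 + 16617 = 43106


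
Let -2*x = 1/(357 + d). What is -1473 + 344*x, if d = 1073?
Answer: -1053281/715 ≈ -1473.1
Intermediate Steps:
x = -1/2860 (x = -1/(2*(357 + 1073)) = -½/1430 = -½*1/1430 = -1/2860 ≈ -0.00034965)
-1473 + 344*x = -1473 + 344*(-1/2860) = -1473 - 86/715 = -1053281/715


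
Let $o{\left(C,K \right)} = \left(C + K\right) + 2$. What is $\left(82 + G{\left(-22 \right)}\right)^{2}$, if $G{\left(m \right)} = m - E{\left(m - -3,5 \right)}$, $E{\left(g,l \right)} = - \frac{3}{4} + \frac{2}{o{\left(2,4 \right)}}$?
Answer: $\frac{14641}{4} \approx 3660.3$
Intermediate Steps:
$o{\left(C,K \right)} = 2 + C + K$
$E{\left(g,l \right)} = - \frac{1}{2}$ ($E{\left(g,l \right)} = - \frac{3}{4} + \frac{2}{2 + 2 + 4} = \left(-3\right) \frac{1}{4} + \frac{2}{8} = - \frac{3}{4} + 2 \cdot \frac{1}{8} = - \frac{3}{4} + \frac{1}{4} = - \frac{1}{2}$)
$G{\left(m \right)} = \frac{1}{2} + m$ ($G{\left(m \right)} = m - - \frac{1}{2} = m + \frac{1}{2} = \frac{1}{2} + m$)
$\left(82 + G{\left(-22 \right)}\right)^{2} = \left(82 + \left(\frac{1}{2} - 22\right)\right)^{2} = \left(82 - \frac{43}{2}\right)^{2} = \left(\frac{121}{2}\right)^{2} = \frac{14641}{4}$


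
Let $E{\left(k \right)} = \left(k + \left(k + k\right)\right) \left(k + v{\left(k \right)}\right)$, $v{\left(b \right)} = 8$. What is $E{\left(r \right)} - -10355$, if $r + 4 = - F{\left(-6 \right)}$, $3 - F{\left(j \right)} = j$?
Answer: $10550$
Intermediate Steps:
$F{\left(j \right)} = 3 - j$
$r = -13$ ($r = -4 - \left(3 - -6\right) = -4 - \left(3 + 6\right) = -4 - 9 = -13$)
$E{\left(k \right)} = 3 k \left(8 + k\right)$ ($E{\left(k \right)} = \left(k + \left(k + k\right)\right) \left(k + 8\right) = \left(k + 2 k\right) \left(8 + k\right) = 3 k \left(8 + k\right)$)
$E{\left(r \right)} - -10355 = 3 \left(-13\right) \left(8 - 13\right) - -10355 = 3 \left(-13\right) \left(-5\right) + 10355 = 195 + 10355 = 10550$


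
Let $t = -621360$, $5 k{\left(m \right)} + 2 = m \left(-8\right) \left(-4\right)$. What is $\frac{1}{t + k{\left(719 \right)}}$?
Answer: $- \frac{5}{3083794} \approx -1.6214 \cdot 10^{-6}$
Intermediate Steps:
$k{\left(m \right)} = - \frac{2}{5} + \frac{32 m}{5}$ ($k{\left(m \right)} = - \frac{2}{5} + \frac{m \left(-8\right) \left(-4\right)}{5} = - \frac{2}{5} + \frac{- 8 m \left(-4\right)}{5} = - \frac{2}{5} + \frac{32 m}{5}$)
$\frac{1}{t + k{\left(719 \right)}} = \frac{1}{-621360 + \left(- \frac{2}{5} + \frac{32}{5} \cdot 719\right)} = \frac{1}{-621360 + \left(- \frac{2}{5} + \frac{23008}{5}\right)} = \frac{1}{-621360 + \frac{23006}{5}} = \frac{1}{- \frac{3083794}{5}} = - \frac{5}{3083794}$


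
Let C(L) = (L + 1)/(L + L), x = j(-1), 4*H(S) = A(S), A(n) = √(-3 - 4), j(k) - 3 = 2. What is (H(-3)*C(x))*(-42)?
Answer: -63*I*√7/10 ≈ -16.668*I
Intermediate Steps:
j(k) = 5 (j(k) = 3 + 2 = 5)
A(n) = I*√7 (A(n) = √(-7) = I*√7)
H(S) = I*√7/4 (H(S) = (I*√7)/4 = I*√7/4)
x = 5
C(L) = (1 + L)/(2*L) (C(L) = (1 + L)/((2*L)) = (1 + L)*(1/(2*L)) = (1 + L)/(2*L))
(H(-3)*C(x))*(-42) = ((I*√7/4)*((½)*(1 + 5)/5))*(-42) = ((I*√7/4)*((½)*(⅕)*6))*(-42) = ((I*√7/4)*(⅗))*(-42) = (3*I*√7/20)*(-42) = -63*I*√7/10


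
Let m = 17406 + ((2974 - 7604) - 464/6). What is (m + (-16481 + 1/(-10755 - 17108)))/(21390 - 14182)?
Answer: -39520183/75313689 ≈ -0.52474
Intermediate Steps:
m = 38096/3 (m = 17406 + (-4630 - 464*⅙) = 17406 + (-4630 - 232/3) = 17406 - 14122/3 = 38096/3 ≈ 12699.)
(m + (-16481 + 1/(-10755 - 17108)))/(21390 - 14182) = (38096/3 + (-16481 + 1/(-10755 - 17108)))/(21390 - 14182) = (38096/3 + (-16481 + 1/(-27863)))/7208 = (38096/3 + (-16481 - 1/27863))*(1/7208) = (38096/3 - 459210104/27863)*(1/7208) = -316161464/83589*1/7208 = -39520183/75313689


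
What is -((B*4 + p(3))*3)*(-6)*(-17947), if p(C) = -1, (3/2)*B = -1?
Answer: 1184502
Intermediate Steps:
B = -⅔ (B = (⅔)*(-1) = -⅔ ≈ -0.66667)
-((B*4 + p(3))*3)*(-6)*(-17947) = -((-⅔*4 - 1)*3)*(-6)*(-17947) = -((-8/3 - 1)*3)*(-6)*(-17947) = --11/3*3*(-6)*(-17947) = -(-11*(-6))*(-17947) = -66*(-17947) = -1*(-1184502) = 1184502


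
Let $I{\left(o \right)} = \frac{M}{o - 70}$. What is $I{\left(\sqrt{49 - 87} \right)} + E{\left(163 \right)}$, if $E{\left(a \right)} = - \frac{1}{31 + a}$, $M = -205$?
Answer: $\frac{1389481}{478986} + \frac{205 i \sqrt{38}}{4938} \approx 2.9009 + 0.25591 i$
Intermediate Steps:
$I{\left(o \right)} = - \frac{205}{-70 + o}$ ($I{\left(o \right)} = - \frac{205}{o - 70} = - \frac{205}{-70 + o}$)
$I{\left(\sqrt{49 - 87} \right)} + E{\left(163 \right)} = - \frac{205}{-70 + \sqrt{49 - 87}} - \frac{1}{31 + 163} = - \frac{205}{-70 + \sqrt{-38}} - \frac{1}{194} = - \frac{205}{-70 + i \sqrt{38}} - \frac{1}{194} = - \frac{1}{194} - \frac{205}{-70 + i \sqrt{38}}$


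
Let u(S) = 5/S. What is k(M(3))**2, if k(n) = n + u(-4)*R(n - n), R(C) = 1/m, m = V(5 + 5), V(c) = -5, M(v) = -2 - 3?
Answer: 361/16 ≈ 22.563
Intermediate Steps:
M(v) = -5
m = -5
R(C) = -1/5 (R(C) = 1/(-5) = -1/5)
k(n) = 1/4 + n (k(n) = n + (5/(-4))*(-1/5) = n + (5*(-1/4))*(-1/5) = n - 5/4*(-1/5) = n + 1/4 = 1/4 + n)
k(M(3))**2 = (1/4 - 5)**2 = (-19/4)**2 = 361/16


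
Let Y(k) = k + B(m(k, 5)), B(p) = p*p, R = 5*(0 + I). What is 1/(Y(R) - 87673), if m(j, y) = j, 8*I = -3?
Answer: -64/5610967 ≈ -1.1406e-5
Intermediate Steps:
I = -3/8 (I = (1/8)*(-3) = -3/8 ≈ -0.37500)
R = -15/8 (R = 5*(0 - 3/8) = 5*(-3/8) = -15/8 ≈ -1.8750)
B(p) = p**2
Y(k) = k + k**2
1/(Y(R) - 87673) = 1/(-15*(1 - 15/8)/8 - 87673) = 1/(-15/8*(-7/8) - 87673) = 1/(105/64 - 87673) = 1/(-5610967/64) = -64/5610967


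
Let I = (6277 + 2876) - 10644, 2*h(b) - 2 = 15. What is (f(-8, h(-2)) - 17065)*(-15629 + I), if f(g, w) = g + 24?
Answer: 291878880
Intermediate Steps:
h(b) = 17/2 (h(b) = 1 + (½)*15 = 1 + 15/2 = 17/2)
f(g, w) = 24 + g
I = -1491 (I = 9153 - 10644 = -1491)
(f(-8, h(-2)) - 17065)*(-15629 + I) = ((24 - 8) - 17065)*(-15629 - 1491) = (16 - 17065)*(-17120) = -17049*(-17120) = 291878880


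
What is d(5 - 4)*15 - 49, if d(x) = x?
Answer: -34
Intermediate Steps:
d(5 - 4)*15 - 49 = (5 - 4)*15 - 49 = 1*15 - 49 = 15 - 49 = -34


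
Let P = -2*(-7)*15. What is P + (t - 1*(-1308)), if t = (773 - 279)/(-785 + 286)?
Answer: 756988/499 ≈ 1517.0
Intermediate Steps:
t = -494/499 (t = 494/(-499) = 494*(-1/499) = -494/499 ≈ -0.98998)
P = 210 (P = 14*15 = 210)
P + (t - 1*(-1308)) = 210 + (-494/499 - 1*(-1308)) = 210 + (-494/499 + 1308) = 210 + 652198/499 = 756988/499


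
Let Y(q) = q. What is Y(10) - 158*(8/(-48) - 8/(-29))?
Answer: -631/87 ≈ -7.2529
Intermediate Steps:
Y(10) - 158*(8/(-48) - 8/(-29)) = 10 - 158*(8/(-48) - 8/(-29)) = 10 - 158*(8*(-1/48) - 8*(-1/29)) = 10 - 158*(-⅙ + 8/29) = 10 - 158*19/174 = 10 - 1501/87 = -631/87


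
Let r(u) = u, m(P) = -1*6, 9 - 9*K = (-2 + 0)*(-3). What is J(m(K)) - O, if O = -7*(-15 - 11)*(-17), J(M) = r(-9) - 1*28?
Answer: 3057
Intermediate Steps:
K = ⅓ (K = 1 - (-2 + 0)*(-3)/9 = 1 - (-2)*(-3)/9 = 1 - ⅑*6 = 1 - ⅔ = ⅓ ≈ 0.33333)
m(P) = -6
J(M) = -37 (J(M) = -9 - 1*28 = -9 - 28 = -37)
O = -3094 (O = -7*(-26)*(-17) = 182*(-17) = -3094)
J(m(K)) - O = -37 - 1*(-3094) = -37 + 3094 = 3057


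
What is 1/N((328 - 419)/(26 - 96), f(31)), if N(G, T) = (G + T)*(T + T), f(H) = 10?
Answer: 1/226 ≈ 0.0044248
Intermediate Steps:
N(G, T) = 2*T*(G + T) (N(G, T) = (G + T)*(2*T) = 2*T*(G + T))
1/N((328 - 419)/(26 - 96), f(31)) = 1/(2*10*((328 - 419)/(26 - 96) + 10)) = 1/(2*10*(-91/(-70) + 10)) = 1/(2*10*(-91*(-1/70) + 10)) = 1/(2*10*(13/10 + 10)) = 1/(2*10*(113/10)) = 1/226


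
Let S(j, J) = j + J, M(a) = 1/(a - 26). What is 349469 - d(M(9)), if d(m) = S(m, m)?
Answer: 5940975/17 ≈ 3.4947e+5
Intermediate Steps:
M(a) = 1/(-26 + a)
S(j, J) = J + j
d(m) = 2*m (d(m) = m + m = 2*m)
349469 - d(M(9)) = 349469 - 2/(-26 + 9) = 349469 - 2/(-17) = 349469 - 2*(-1)/17 = 349469 - 1*(-2/17) = 349469 + 2/17 = 5940975/17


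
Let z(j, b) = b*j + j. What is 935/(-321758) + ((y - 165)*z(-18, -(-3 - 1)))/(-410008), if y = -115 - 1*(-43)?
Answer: -1811613905/32980838516 ≈ -0.054929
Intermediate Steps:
y = -72 (y = -115 + 43 = -72)
z(j, b) = j + b*j
935/(-321758) + ((y - 165)*z(-18, -(-3 - 1)))/(-410008) = 935/(-321758) + ((-72 - 165)*(-18*(1 - (-3 - 1))))/(-410008) = 935*(-1/321758) - (-4266)*(1 - 1*(-4))*(-1/410008) = -935/321758 - (-4266)*(1 + 4)*(-1/410008) = -935/321758 - (-4266)*5*(-1/410008) = -935/321758 - 237*(-90)*(-1/410008) = -935/321758 + 21330*(-1/410008) = -935/321758 - 10665/205004 = -1811613905/32980838516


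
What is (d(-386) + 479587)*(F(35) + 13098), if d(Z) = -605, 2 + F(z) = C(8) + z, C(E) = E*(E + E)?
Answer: 6350822338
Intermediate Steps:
C(E) = 2*E² (C(E) = E*(2*E) = 2*E²)
F(z) = 126 + z (F(z) = -2 + (2*8² + z) = -2 + (2*64 + z) = -2 + (128 + z) = 126 + z)
(d(-386) + 479587)*(F(35) + 13098) = (-605 + 479587)*((126 + 35) + 13098) = 478982*(161 + 13098) = 478982*13259 = 6350822338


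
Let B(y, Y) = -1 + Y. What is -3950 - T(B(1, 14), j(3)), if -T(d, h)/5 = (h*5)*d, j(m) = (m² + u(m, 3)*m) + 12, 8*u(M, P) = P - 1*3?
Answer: 2875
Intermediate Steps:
u(M, P) = -3/8 + P/8 (u(M, P) = (P - 1*3)/8 = (P - 3)/8 = (-3 + P)/8 = -3/8 + P/8)
j(m) = 12 + m² (j(m) = (m² + (-3/8 + (⅛)*3)*m) + 12 = (m² + (-3/8 + 3/8)*m) + 12 = (m² + 0*m) + 12 = (m² + 0) + 12 = m² + 12 = 12 + m²)
T(d, h) = -25*d*h (T(d, h) = -5*h*5*d = -5*5*h*d = -25*d*h)
-3950 - T(B(1, 14), j(3)) = -3950 - (-25)*(-1 + 14)*(12 + 3²) = -3950 - (-25)*13*(12 + 9) = -3950 - (-25)*13*21 = -3950 - 1*(-6825) = -3950 + 6825 = 2875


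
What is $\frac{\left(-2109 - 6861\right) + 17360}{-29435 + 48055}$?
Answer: $\frac{839}{1862} \approx 0.45059$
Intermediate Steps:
$\frac{\left(-2109 - 6861\right) + 17360}{-29435 + 48055} = \frac{-8970 + 17360}{18620} = 8390 \cdot \frac{1}{18620} = \frac{839}{1862}$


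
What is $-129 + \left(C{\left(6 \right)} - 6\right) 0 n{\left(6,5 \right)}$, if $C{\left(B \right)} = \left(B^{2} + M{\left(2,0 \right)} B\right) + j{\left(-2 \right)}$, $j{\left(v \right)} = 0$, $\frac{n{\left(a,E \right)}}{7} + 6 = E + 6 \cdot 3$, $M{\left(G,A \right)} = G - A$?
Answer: $-129$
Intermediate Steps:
$n{\left(a,E \right)} = 84 + 7 E$ ($n{\left(a,E \right)} = -42 + 7 \left(E + 6 \cdot 3\right) = -42 + 7 \left(E + 18\right) = -42 + 7 \left(18 + E\right) = -42 + \left(126 + 7 E\right) = 84 + 7 E$)
$C{\left(B \right)} = B^{2} + 2 B$ ($C{\left(B \right)} = \left(B^{2} + \left(2 - 0\right) B\right) + 0 = \left(B^{2} + \left(2 + 0\right) B\right) + 0 = \left(B^{2} + 2 B\right) + 0 = B^{2} + 2 B$)
$-129 + \left(C{\left(6 \right)} - 6\right) 0 n{\left(6,5 \right)} = -129 + \left(6 \left(2 + 6\right) - 6\right) 0 \left(84 + 7 \cdot 5\right) = -129 + \left(6 \cdot 8 - 6\right) 0 \left(84 + 35\right) = -129 + \left(48 - 6\right) 0 \cdot 119 = -129 + 42 \cdot 0 \cdot 119 = -129 + 0 \cdot 119 = -129 + 0 = -129$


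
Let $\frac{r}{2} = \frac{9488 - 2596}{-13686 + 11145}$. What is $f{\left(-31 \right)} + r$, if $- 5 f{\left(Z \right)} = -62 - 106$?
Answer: $\frac{357968}{12705} \approx 28.175$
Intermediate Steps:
$f{\left(Z \right)} = \frac{168}{5}$ ($f{\left(Z \right)} = - \frac{-62 - 106}{5} = \left(- \frac{1}{5}\right) \left(-168\right) = \frac{168}{5}$)
$r = - \frac{13784}{2541}$ ($r = 2 \frac{9488 - 2596}{-13686 + 11145} = 2 \frac{6892}{-2541} = 2 \cdot 6892 \left(- \frac{1}{2541}\right) = 2 \left(- \frac{6892}{2541}\right) = - \frac{13784}{2541} \approx -5.4246$)
$f{\left(-31 \right)} + r = \frac{168}{5} - \frac{13784}{2541} = \frac{357968}{12705}$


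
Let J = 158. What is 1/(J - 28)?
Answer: 1/130 ≈ 0.0076923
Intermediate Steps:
1/(J - 28) = 1/(158 - 28) = 1/130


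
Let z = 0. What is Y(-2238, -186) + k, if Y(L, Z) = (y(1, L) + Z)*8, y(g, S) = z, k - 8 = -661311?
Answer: -662791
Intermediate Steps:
k = -661303 (k = 8 - 661311 = -661303)
y(g, S) = 0
Y(L, Z) = 8*Z (Y(L, Z) = (0 + Z)*8 = Z*8 = 8*Z)
Y(-2238, -186) + k = 8*(-186) - 661303 = -1488 - 661303 = -662791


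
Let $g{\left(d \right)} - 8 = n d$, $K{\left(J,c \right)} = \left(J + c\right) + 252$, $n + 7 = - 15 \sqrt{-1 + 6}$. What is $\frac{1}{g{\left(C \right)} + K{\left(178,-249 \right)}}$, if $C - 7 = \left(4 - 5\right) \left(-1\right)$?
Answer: $- \frac{133}{54311} - \frac{120 \sqrt{5}}{54311} \approx -0.0073894$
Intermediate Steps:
$n = -7 - 15 \sqrt{5}$ ($n = -7 - 15 \sqrt{-1 + 6} = -7 - 15 \sqrt{5} \approx -40.541$)
$K{\left(J,c \right)} = 252 + J + c$
$C = 8$ ($C = 7 + \left(4 - 5\right) \left(-1\right) = 7 - -1 = 7 + 1 = 8$)
$g{\left(d \right)} = 8 + d \left(-7 - 15 \sqrt{5}\right)$ ($g{\left(d \right)} = 8 + \left(-7 - 15 \sqrt{5}\right) d = 8 + d \left(-7 - 15 \sqrt{5}\right)$)
$\frac{1}{g{\left(C \right)} + K{\left(178,-249 \right)}} = \frac{1}{\left(8 - 8 \left(7 + 15 \sqrt{5}\right)\right) + \left(252 + 178 - 249\right)} = \frac{1}{\left(8 - \left(56 + 120 \sqrt{5}\right)\right) + 181} = \frac{1}{\left(-48 - 120 \sqrt{5}\right) + 181} = \frac{1}{133 - 120 \sqrt{5}}$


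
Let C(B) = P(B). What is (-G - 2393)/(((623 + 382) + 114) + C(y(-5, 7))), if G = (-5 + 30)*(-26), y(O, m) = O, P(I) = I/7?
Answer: -12201/7828 ≈ -1.5586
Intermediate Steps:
P(I) = I/7 (P(I) = I*(⅐) = I/7)
C(B) = B/7
G = -650 (G = 25*(-26) = -650)
(-G - 2393)/(((623 + 382) + 114) + C(y(-5, 7))) = (-1*(-650) - 2393)/(((623 + 382) + 114) + (⅐)*(-5)) = (650 - 2393)/((1005 + 114) - 5/7) = -1743/(1119 - 5/7) = -1743/7828/7 = -1743*7/7828 = -12201/7828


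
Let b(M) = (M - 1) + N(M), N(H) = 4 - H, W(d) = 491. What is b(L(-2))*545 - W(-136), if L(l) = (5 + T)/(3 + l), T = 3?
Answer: 1144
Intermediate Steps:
L(l) = 8/(3 + l) (L(l) = (5 + 3)/(3 + l) = 8/(3 + l))
b(M) = 3 (b(M) = (M - 1) + (4 - M) = (-1 + M) + (4 - M) = 3)
b(L(-2))*545 - W(-136) = 3*545 - 1*491 = 1635 - 491 = 1144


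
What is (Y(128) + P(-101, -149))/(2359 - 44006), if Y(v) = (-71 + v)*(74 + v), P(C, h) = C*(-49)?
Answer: -16463/41647 ≈ -0.39530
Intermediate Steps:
P(C, h) = -49*C
(Y(128) + P(-101, -149))/(2359 - 44006) = ((-5254 + 128**2 + 3*128) - 49*(-101))/(2359 - 44006) = ((-5254 + 16384 + 384) + 4949)/(-41647) = (11514 + 4949)*(-1/41647) = 16463*(-1/41647) = -16463/41647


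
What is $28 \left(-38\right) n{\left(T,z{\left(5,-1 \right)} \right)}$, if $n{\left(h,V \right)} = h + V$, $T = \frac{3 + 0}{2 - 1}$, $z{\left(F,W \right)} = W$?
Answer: $-2128$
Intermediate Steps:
$T = 3$ ($T = \frac{3}{1} = 3 \cdot 1 = 3$)
$n{\left(h,V \right)} = V + h$
$28 \left(-38\right) n{\left(T,z{\left(5,-1 \right)} \right)} = 28 \left(-38\right) \left(-1 + 3\right) = \left(-1064\right) 2 = -2128$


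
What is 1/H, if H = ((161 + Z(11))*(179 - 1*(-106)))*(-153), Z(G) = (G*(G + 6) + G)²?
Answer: -1/1716510825 ≈ -5.8258e-10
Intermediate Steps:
Z(G) = (G + G*(6 + G))² (Z(G) = (G*(6 + G) + G)² = (G + G*(6 + G))²)
H = -1716510825 (H = ((161 + 11²*(7 + 11)²)*(179 - 1*(-106)))*(-153) = ((161 + 121*18²)*(179 + 106))*(-153) = ((161 + 121*324)*285)*(-153) = ((161 + 39204)*285)*(-153) = (39365*285)*(-153) = 11219025*(-153) = -1716510825)
1/H = 1/(-1716510825) = -1/1716510825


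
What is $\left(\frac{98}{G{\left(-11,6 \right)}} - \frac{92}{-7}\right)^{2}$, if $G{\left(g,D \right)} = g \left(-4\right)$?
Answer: $\frac{5602689}{23716} \approx 236.24$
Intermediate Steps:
$G{\left(g,D \right)} = - 4 g$
$\left(\frac{98}{G{\left(-11,6 \right)}} - \frac{92}{-7}\right)^{2} = \left(\frac{98}{\left(-4\right) \left(-11\right)} - \frac{92}{-7}\right)^{2} = \left(\frac{98}{44} - - \frac{92}{7}\right)^{2} = \left(98 \cdot \frac{1}{44} + \frac{92}{7}\right)^{2} = \left(\frac{49}{22} + \frac{92}{7}\right)^{2} = \left(\frac{2367}{154}\right)^{2} = \frac{5602689}{23716}$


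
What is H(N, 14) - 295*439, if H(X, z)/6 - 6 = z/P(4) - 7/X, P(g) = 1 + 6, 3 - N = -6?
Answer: -388385/3 ≈ -1.2946e+5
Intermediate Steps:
N = 9 (N = 3 - 1*(-6) = 3 + 6 = 9)
P(g) = 7
H(X, z) = 36 - 42/X + 6*z/7 (H(X, z) = 36 + 6*(z/7 - 7/X) = 36 + 6*(-7/X + z/7) = 36 + (-42/X + 6*z/7) = 36 - 42/X + 6*z/7)
H(N, 14) - 295*439 = (36 - 42/9 + (6/7)*14) - 295*439 = (36 - 42*⅑ + 12) - 129505 = (36 - 14/3 + 12) - 129505 = 130/3 - 129505 = -388385/3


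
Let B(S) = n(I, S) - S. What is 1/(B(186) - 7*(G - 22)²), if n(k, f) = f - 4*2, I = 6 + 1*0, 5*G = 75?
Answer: -1/351 ≈ -0.0028490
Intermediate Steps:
G = 15 (G = (⅕)*75 = 15)
I = 6 (I = 6 + 0 = 6)
n(k, f) = -8 + f (n(k, f) = f - 8 = -8 + f)
B(S) = -8 (B(S) = (-8 + S) - S = -8)
1/(B(186) - 7*(G - 22)²) = 1/(-8 - 7*(15 - 22)²) = 1/(-8 - 7*(-7)²) = 1/(-8 - 7*49) = 1/(-8 - 343) = 1/(-351) = -1/351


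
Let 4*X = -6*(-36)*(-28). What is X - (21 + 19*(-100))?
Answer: 367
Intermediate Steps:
X = -1512 (X = (-6*(-36)*(-28))/4 = (216*(-28))/4 = (1/4)*(-6048) = -1512)
X - (21 + 19*(-100)) = -1512 - (21 + 19*(-100)) = -1512 - (21 - 1900) = -1512 - 1*(-1879) = -1512 + 1879 = 367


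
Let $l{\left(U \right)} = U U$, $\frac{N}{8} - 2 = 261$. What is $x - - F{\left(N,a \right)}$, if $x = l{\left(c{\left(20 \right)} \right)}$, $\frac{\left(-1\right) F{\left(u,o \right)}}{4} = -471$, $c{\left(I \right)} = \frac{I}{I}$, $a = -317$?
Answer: $1885$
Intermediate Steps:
$N = 2104$ ($N = 16 + 8 \cdot 261 = 16 + 2088 = 2104$)
$c{\left(I \right)} = 1$
$F{\left(u,o \right)} = 1884$ ($F{\left(u,o \right)} = \left(-4\right) \left(-471\right) = 1884$)
$l{\left(U \right)} = U^{2}$
$x = 1$ ($x = 1^{2} = 1$)
$x - - F{\left(N,a \right)} = 1 - \left(-1\right) 1884 = 1 - -1884 = 1 + 1884 = 1885$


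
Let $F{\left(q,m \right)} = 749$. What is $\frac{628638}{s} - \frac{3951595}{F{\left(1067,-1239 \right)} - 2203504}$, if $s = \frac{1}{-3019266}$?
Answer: $- \frac{836176961432908789}{440551} \approx -1.898 \cdot 10^{12}$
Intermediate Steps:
$s = - \frac{1}{3019266} \approx -3.3121 \cdot 10^{-7}$
$\frac{628638}{s} - \frac{3951595}{F{\left(1067,-1239 \right)} - 2203504} = \frac{628638}{- \frac{1}{3019266}} - \frac{3951595}{749 - 2203504} = 628638 \left(-3019266\right) - \frac{3951595}{749 - 2203504} = -1898025339708 - \frac{3951595}{-2202755} = -1898025339708 - - \frac{790319}{440551} = -1898025339708 + \frac{790319}{440551} = - \frac{836176961432908789}{440551}$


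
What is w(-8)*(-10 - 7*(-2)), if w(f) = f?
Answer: -32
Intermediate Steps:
w(-8)*(-10 - 7*(-2)) = -8*(-10 - 7*(-2)) = -8*(-10 + 14) = -8*4 = -32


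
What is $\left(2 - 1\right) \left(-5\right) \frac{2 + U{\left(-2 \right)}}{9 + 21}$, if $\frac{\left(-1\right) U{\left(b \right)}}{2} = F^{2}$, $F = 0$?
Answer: $- \frac{1}{3} \approx -0.33333$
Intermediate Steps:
$U{\left(b \right)} = 0$ ($U{\left(b \right)} = - 2 \cdot 0^{2} = \left(-2\right) 0 = 0$)
$\left(2 - 1\right) \left(-5\right) \frac{2 + U{\left(-2 \right)}}{9 + 21} = \left(2 - 1\right) \left(-5\right) \frac{2 + 0}{9 + 21} = 1 \left(-5\right) \frac{2}{30} = - 5 \cdot 2 \cdot \frac{1}{30} = \left(-5\right) \frac{1}{15} = - \frac{1}{3}$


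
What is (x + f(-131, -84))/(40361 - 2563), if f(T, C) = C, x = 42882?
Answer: 21399/18899 ≈ 1.1323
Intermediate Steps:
(x + f(-131, -84))/(40361 - 2563) = (42882 - 84)/(40361 - 2563) = 42798/37798 = 42798*(1/37798) = 21399/18899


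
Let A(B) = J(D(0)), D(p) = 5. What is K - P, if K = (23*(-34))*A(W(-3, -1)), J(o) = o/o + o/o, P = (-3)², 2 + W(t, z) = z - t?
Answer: -1573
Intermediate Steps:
W(t, z) = -2 + z - t (W(t, z) = -2 + (z - t) = -2 + z - t)
P = 9
J(o) = 2 (J(o) = 1 + 1 = 2)
A(B) = 2
K = -1564 (K = (23*(-34))*2 = -782*2 = -1564)
K - P = -1564 - 1*9 = -1564 - 9 = -1573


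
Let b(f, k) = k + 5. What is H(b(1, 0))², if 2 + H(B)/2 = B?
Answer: 36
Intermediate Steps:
b(f, k) = 5 + k
H(B) = -4 + 2*B
H(b(1, 0))² = (-4 + 2*(5 + 0))² = (-4 + 2*5)² = (-4 + 10)² = 6² = 36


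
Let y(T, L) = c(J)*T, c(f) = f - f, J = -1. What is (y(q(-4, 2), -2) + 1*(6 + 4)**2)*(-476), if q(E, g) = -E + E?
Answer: -47600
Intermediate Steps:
q(E, g) = 0
c(f) = 0
y(T, L) = 0 (y(T, L) = 0*T = 0)
(y(q(-4, 2), -2) + 1*(6 + 4)**2)*(-476) = (0 + 1*(6 + 4)**2)*(-476) = (0 + 1*10**2)*(-476) = (0 + 1*100)*(-476) = (0 + 100)*(-476) = 100*(-476) = -47600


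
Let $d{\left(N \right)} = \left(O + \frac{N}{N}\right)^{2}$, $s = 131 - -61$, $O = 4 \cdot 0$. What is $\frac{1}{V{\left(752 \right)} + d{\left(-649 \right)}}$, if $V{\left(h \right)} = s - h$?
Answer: $- \frac{1}{559} \approx -0.0017889$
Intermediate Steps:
$O = 0$
$s = 192$ ($s = 131 + 61 = 192$)
$d{\left(N \right)} = 1$ ($d{\left(N \right)} = \left(0 + \frac{N}{N}\right)^{2} = \left(0 + 1\right)^{2} = 1^{2} = 1$)
$V{\left(h \right)} = 192 - h$
$\frac{1}{V{\left(752 \right)} + d{\left(-649 \right)}} = \frac{1}{\left(192 - 752\right) + 1} = \frac{1}{-560 + 1} = \frac{1}{-559} = - \frac{1}{559}$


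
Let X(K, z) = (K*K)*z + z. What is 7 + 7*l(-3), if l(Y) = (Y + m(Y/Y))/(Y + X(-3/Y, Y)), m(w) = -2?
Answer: 98/9 ≈ 10.889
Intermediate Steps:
X(K, z) = z + z*K² (X(K, z) = K²*z + z = z*K² + z = z + z*K²)
l(Y) = (-2 + Y)/(Y + Y*(1 + 9/Y²)) (l(Y) = (Y - 2)/(Y + Y*(1 + (-3/Y)²)) = (-2 + Y)/(Y + Y*(1 + 9/Y²)))
7 + 7*l(-3) = 7 + 7*(-3*(-2 - 3)/(9 + 2*(-3)²)) = 7 + 7*(-3*(-5)/(9 + 2*9)) = 7 + 7*(-3*(-5)/(9 + 18)) = 7 + 7*(-3*(-5)/27) = 7 + 7*(-3*1/27*(-5)) = 7 + 7*(5/9) = 7 + 35/9 = 98/9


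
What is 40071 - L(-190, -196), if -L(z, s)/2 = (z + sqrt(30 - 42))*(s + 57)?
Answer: 92891 - 556*I*sqrt(3) ≈ 92891.0 - 963.02*I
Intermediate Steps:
L(z, s) = -2*(57 + s)*(z + 2*I*sqrt(3)) (L(z, s) = -2*(z + sqrt(30 - 42))*(s + 57) = -2*(z + sqrt(-12))*(57 + s) = -2*(z + 2*I*sqrt(3))*(57 + s) = -2*(57 + s)*(z + 2*I*sqrt(3)))
40071 - L(-190, -196) = 40071 - (-114*(-190) - 228*I*sqrt(3) - 2*(-196)*(-190) - 4*I*(-196)*sqrt(3)) = 40071 - (21660 - 228*I*sqrt(3) - 74480 + 784*I*sqrt(3)) = 40071 - (-52820 + 556*I*sqrt(3)) = 40071 + (52820 - 556*I*sqrt(3)) = 92891 - 556*I*sqrt(3)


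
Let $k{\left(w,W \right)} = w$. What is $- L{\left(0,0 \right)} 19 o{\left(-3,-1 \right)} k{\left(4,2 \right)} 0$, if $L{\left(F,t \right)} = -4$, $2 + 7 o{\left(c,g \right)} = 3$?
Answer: $0$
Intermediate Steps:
$o{\left(c,g \right)} = \frac{1}{7}$ ($o{\left(c,g \right)} = - \frac{2}{7} + \frac{1}{7} \cdot 3 = - \frac{2}{7} + \frac{3}{7} = \frac{1}{7}$)
$- L{\left(0,0 \right)} 19 o{\left(-3,-1 \right)} k{\left(4,2 \right)} 0 = - \left(-4\right) 19 \cdot \frac{1}{7} \cdot 4 \cdot 0 = - \left(-76\right) \frac{4}{7} \cdot 0 = - \left(-76\right) 0 = \left(-1\right) 0 = 0$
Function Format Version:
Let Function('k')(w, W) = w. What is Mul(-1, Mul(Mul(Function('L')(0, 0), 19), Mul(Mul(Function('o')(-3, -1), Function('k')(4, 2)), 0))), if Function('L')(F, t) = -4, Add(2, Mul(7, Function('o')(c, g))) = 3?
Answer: 0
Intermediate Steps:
Function('o')(c, g) = Rational(1, 7) (Function('o')(c, g) = Add(Rational(-2, 7), Mul(Rational(1, 7), 3)) = Add(Rational(-2, 7), Rational(3, 7)) = Rational(1, 7))
Mul(-1, Mul(Mul(Function('L')(0, 0), 19), Mul(Mul(Function('o')(-3, -1), Function('k')(4, 2)), 0))) = Mul(-1, Mul(Mul(-4, 19), Mul(Mul(Rational(1, 7), 4), 0))) = Mul(-1, Mul(-76, Mul(Rational(4, 7), 0))) = Mul(-1, Mul(-76, 0)) = Mul(-1, 0) = 0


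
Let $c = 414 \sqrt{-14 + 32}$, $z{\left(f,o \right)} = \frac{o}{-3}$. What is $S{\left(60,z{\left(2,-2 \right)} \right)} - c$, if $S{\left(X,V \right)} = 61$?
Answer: $61 - 1242 \sqrt{2} \approx -1695.5$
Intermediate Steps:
$z{\left(f,o \right)} = - \frac{o}{3}$ ($z{\left(f,o \right)} = o \left(- \frac{1}{3}\right) = - \frac{o}{3}$)
$c = 1242 \sqrt{2}$ ($c = 414 \sqrt{18} = 414 \cdot 3 \sqrt{2} = 1242 \sqrt{2} \approx 1756.5$)
$S{\left(60,z{\left(2,-2 \right)} \right)} - c = 61 - 1242 \sqrt{2}$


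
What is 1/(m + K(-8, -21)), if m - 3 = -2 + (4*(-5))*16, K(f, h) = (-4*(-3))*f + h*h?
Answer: 1/26 ≈ 0.038462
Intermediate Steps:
K(f, h) = h² + 12*f (K(f, h) = 12*f + h² = h² + 12*f)
m = -319 (m = 3 + (-2 + (4*(-5))*16) = 3 + (-2 - 20*16) = 3 + (-2 - 320) = 3 - 322 = -319)
1/(m + K(-8, -21)) = 1/(-319 + ((-21)² + 12*(-8))) = 1/(-319 + (441 - 96)) = 1/(-319 + 345) = 1/26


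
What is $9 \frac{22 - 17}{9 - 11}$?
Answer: $- \frac{45}{2} \approx -22.5$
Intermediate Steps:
$9 \frac{22 - 17}{9 - 11} = 9 \frac{5}{-2} = 9 \cdot 5 \left(- \frac{1}{2}\right) = 9 \left(- \frac{5}{2}\right) = - \frac{45}{2}$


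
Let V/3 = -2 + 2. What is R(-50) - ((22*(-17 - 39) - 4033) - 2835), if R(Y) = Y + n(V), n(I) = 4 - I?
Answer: 8054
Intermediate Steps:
V = 0 (V = 3*(-2 + 2) = 3*0 = 0)
R(Y) = 4 + Y (R(Y) = Y + (4 - 1*0) = Y + (4 + 0) = Y + 4 = 4 + Y)
R(-50) - ((22*(-17 - 39) - 4033) - 2835) = (4 - 50) - ((22*(-17 - 39) - 4033) - 2835) = -46 - ((22*(-56) - 4033) - 2835) = -46 - ((-1232 - 4033) - 2835) = -46 - (-5265 - 2835) = -46 - 1*(-8100) = -46 + 8100 = 8054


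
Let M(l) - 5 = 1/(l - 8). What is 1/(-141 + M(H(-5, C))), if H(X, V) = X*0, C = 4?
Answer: -8/1089 ≈ -0.0073462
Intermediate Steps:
H(X, V) = 0
M(l) = 5 + 1/(-8 + l) (M(l) = 5 + 1/(l - 8) = 5 + 1/(-8 + l))
1/(-141 + M(H(-5, C))) = 1/(-141 + (-39 + 5*0)/(-8 + 0)) = 1/(-141 + (-39 + 0)/(-8)) = 1/(-141 - ⅛*(-39)) = 1/(-141 + 39/8) = 1/(-1089/8) = -8/1089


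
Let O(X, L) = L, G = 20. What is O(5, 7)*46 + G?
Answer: 342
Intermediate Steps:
O(5, 7)*46 + G = 7*46 + 20 = 322 + 20 = 342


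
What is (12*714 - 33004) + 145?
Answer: -24291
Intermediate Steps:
(12*714 - 33004) + 145 = (8568 - 33004) + 145 = -24436 + 145 = -24291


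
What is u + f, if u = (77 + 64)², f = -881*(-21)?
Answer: 38382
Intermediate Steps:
f = 18501
u = 19881 (u = 141² = 19881)
u + f = 19881 + 18501 = 38382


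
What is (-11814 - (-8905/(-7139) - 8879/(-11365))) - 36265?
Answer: -3901041516571/81134735 ≈ -48081.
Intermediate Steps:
(-11814 - (-8905/(-7139) - 8879/(-11365))) - 36265 = (-11814 - (-8905*(-1/7139) - 8879*(-1/11365))) - 36265 = (-11814 - (8905/7139 + 8879/11365)) - 36265 = (-11814 - 1*164592506/81134735) - 36265 = (-11814 - 164592506/81134735) - 36265 = -958690351796/81134735 - 36265 = -3901041516571/81134735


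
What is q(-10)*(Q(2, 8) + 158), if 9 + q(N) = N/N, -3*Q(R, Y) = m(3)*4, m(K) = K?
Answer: -1232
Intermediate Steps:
Q(R, Y) = -4
q(N) = -8 (q(N) = -9 + N/N = -9 + 1 = -8)
q(-10)*(Q(2, 8) + 158) = -8*(-4 + 158) = -8*154 = -1232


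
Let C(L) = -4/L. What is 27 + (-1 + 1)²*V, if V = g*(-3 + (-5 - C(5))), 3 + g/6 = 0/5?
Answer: 27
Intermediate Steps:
g = -18 (g = -18 + 6*(0/5) = -18 + 6*(0*(⅕)) = -18 + 6*0 = -18 + 0 = -18)
V = 648/5 (V = -18*(-3 + (-5 - (-4)/5)) = -18*(-3 + (-5 - 1*(-⅘))) = -18*(-3 + (-5 + ⅘)) = -18*(-3 - 21/5) = -18*(-36/5) = 648/5 ≈ 129.60)
27 + (-1 + 1)²*V = 27 + (-1 + 1)²*(648/5) = 27 + 0²*(648/5) = 27 + 0*(648/5) = 27 + 0 = 27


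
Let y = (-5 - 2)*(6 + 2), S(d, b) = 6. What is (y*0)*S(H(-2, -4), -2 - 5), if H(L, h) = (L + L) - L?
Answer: 0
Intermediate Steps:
H(L, h) = L (H(L, h) = 2*L - L = L)
y = -56 (y = -7*8 = -56)
(y*0)*S(H(-2, -4), -2 - 5) = -56*0*6 = 0*6 = 0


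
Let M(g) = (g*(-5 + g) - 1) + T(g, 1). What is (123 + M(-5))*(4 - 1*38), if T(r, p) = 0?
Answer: -5848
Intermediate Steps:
M(g) = -1 + g*(-5 + g) (M(g) = (g*(-5 + g) - 1) + 0 = (-1 + g*(-5 + g)) + 0 = -1 + g*(-5 + g))
(123 + M(-5))*(4 - 1*38) = (123 + (-1 + (-5)² - 5*(-5)))*(4 - 1*38) = (123 + (-1 + 25 + 25))*(4 - 38) = (123 + 49)*(-34) = 172*(-34) = -5848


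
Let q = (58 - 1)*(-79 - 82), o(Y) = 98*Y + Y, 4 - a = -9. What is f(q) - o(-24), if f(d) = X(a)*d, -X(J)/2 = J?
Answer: 240978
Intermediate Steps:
a = 13 (a = 4 - 1*(-9) = 4 + 9 = 13)
X(J) = -2*J
o(Y) = 99*Y
q = -9177 (q = 57*(-161) = -9177)
f(d) = -26*d (f(d) = (-2*13)*d = -26*d)
f(q) - o(-24) = -26*(-9177) - 99*(-24) = 238602 - 1*(-2376) = 238602 + 2376 = 240978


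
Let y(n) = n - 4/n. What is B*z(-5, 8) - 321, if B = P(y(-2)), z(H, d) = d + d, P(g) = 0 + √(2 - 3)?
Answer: -321 + 16*I ≈ -321.0 + 16.0*I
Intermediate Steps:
y(n) = n - 4/n
P(g) = I (P(g) = 0 + √(-1) = 0 + I = I)
z(H, d) = 2*d
B = I ≈ 1.0*I
B*z(-5, 8) - 321 = I*(2*8) - 321 = I*16 - 321 = 16*I - 321 = -321 + 16*I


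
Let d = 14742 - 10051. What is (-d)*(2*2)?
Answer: -18764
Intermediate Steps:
d = 4691
(-d)*(2*2) = (-1*4691)*(2*2) = -4691*4 = -18764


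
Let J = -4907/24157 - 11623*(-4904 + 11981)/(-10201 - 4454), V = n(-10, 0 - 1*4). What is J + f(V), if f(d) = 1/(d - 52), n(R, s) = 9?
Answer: 4068572661511/724899805 ≈ 5612.6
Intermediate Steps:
V = 9
f(d) = 1/(-52 + d)
J = 94618360922/16858135 (J = -4907*1/24157 - 11623/((-14655/7077)) = -701/3451 - 11623/((-14655*1/7077)) = -701/3451 - 11623/(-4885/2359) = -701/3451 - 11623*(-2359/4885) = -701/3451 + 27418657/4885 = 94618360922/16858135 ≈ 5612.6)
J + f(V) = 94618360922/16858135 + 1/(-52 + 9) = 94618360922/16858135 + 1/(-43) = 94618360922/16858135 - 1/43 = 4068572661511/724899805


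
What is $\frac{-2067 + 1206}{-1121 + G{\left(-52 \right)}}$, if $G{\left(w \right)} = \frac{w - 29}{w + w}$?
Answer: $\frac{89544}{116503} \approx 0.7686$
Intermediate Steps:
$G{\left(w \right)} = \frac{-29 + w}{2 w}$
$\frac{-2067 + 1206}{-1121 + G{\left(-52 \right)}} = \frac{-2067 + 1206}{-1121 + \frac{-29 - 52}{2 \left(-52\right)}} = - \frac{861}{-1121 + \frac{1}{2} \left(- \frac{1}{52}\right) \left(-81\right)} = - \frac{861}{-1121 + \frac{81}{104}} = - \frac{861}{- \frac{116503}{104}} = \left(-861\right) \left(- \frac{104}{116503}\right) = \frac{89544}{116503}$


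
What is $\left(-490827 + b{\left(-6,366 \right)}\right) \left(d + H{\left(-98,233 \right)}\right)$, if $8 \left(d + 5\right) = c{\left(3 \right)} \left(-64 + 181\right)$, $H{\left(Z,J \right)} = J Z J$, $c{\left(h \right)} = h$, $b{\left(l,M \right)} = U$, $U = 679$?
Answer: $\frac{5215452266305}{2} \approx 2.6077 \cdot 10^{12}$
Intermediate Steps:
$b{\left(l,M \right)} = 679$
$H{\left(Z,J \right)} = Z J^{2}$
$d = \frac{311}{8}$ ($d = -5 + \frac{3 \left(-64 + 181\right)}{8} = -5 + \frac{3 \cdot 117}{8} = -5 + \frac{1}{8} \cdot 351 = -5 + \frac{351}{8} = \frac{311}{8} \approx 38.875$)
$\left(-490827 + b{\left(-6,366 \right)}\right) \left(d + H{\left(-98,233 \right)}\right) = \left(-490827 + 679\right) \left(\frac{311}{8} - 98 \cdot 233^{2}\right) = - 490148 \left(\frac{311}{8} - 5320322\right) = \left(-490148\right) \left(- \frac{42562265}{8}\right) = \frac{5215452266305}{2}$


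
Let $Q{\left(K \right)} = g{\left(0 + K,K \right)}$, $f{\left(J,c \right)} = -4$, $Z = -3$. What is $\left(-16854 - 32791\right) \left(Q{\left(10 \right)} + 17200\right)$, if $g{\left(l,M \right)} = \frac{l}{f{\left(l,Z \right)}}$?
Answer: $- \frac{1707539775}{2} \approx -8.5377 \cdot 10^{8}$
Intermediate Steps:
$g{\left(l,M \right)} = - \frac{l}{4}$ ($g{\left(l,M \right)} = \frac{l}{-4} = l \left(- \frac{1}{4}\right) = - \frac{l}{4}$)
$Q{\left(K \right)} = - \frac{K}{4}$ ($Q{\left(K \right)} = - \frac{0 + K}{4} = - \frac{K}{4}$)
$\left(-16854 - 32791\right) \left(Q{\left(10 \right)} + 17200\right) = \left(-16854 - 32791\right) \left(\left(- \frac{1}{4}\right) 10 + 17200\right) = - 49645 \left(- \frac{5}{2} + 17200\right) = \left(-49645\right) \frac{34395}{2} = - \frac{1707539775}{2}$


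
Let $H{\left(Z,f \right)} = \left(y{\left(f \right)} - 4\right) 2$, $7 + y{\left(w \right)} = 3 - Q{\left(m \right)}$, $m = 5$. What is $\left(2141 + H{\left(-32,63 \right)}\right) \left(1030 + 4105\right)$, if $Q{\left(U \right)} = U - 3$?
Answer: $10891335$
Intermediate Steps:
$Q{\left(U \right)} = -3 + U$ ($Q{\left(U \right)} = U - 3 = -3 + U$)
$y{\left(w \right)} = -6$ ($y{\left(w \right)} = -7 + \left(3 - \left(-3 + 5\right)\right) = -7 + \left(3 - 2\right) = -7 + 1 = -6$)
$H{\left(Z,f \right)} = -20$ ($H{\left(Z,f \right)} = \left(-6 - 4\right) 2 = \left(-10\right) 2 = -20$)
$\left(2141 + H{\left(-32,63 \right)}\right) \left(1030 + 4105\right) = \left(2141 - 20\right) \left(1030 + 4105\right) = 2121 \cdot 5135 = 10891335$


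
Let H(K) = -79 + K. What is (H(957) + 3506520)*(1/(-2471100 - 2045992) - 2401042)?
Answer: -19020141663692640635/2258546 ≈ -8.4214e+12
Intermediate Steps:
(H(957) + 3506520)*(1/(-2471100 - 2045992) - 2401042) = ((-79 + 957) + 3506520)*(1/(-2471100 - 2045992) - 2401042) = (878 + 3506520)*(1/(-4517092) - 2401042) = 3507398*(-1/4517092 - 2401042) = 3507398*(-10845727609865/4517092) = -19020141663692640635/2258546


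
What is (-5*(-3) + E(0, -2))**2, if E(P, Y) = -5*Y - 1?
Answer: 576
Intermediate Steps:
E(P, Y) = -1 - 5*Y
(-5*(-3) + E(0, -2))**2 = (-5*(-3) + (-1 - 5*(-2)))**2 = (15 + (-1 + 10))**2 = (15 + 9)**2 = 24**2 = 576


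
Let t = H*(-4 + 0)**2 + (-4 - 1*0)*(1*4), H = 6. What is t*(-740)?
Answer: -59200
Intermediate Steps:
t = 80 (t = 6*(-4 + 0)**2 + (-4 - 1*0)*(1*4) = 6*(-4)**2 + (-4 + 0)*4 = 6*16 - 4*4 = 96 - 16 = 80)
t*(-740) = 80*(-740) = -59200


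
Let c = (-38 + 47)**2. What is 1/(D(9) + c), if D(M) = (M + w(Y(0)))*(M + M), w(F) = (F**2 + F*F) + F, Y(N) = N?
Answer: 1/243 ≈ 0.0041152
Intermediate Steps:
w(F) = F + 2*F**2 (w(F) = (F**2 + F**2) + F = 2*F**2 + F = F + 2*F**2)
D(M) = 2*M**2 (D(M) = (M + 0*(1 + 2*0))*(M + M) = (M + 0*(1 + 0))*(2*M) = (M + 0*1)*(2*M) = (M + 0)*(2*M) = M*(2*M) = 2*M**2)
c = 81 (c = 9**2 = 81)
1/(D(9) + c) = 1/(2*9**2 + 81) = 1/(2*81 + 81) = 1/(162 + 81) = 1/243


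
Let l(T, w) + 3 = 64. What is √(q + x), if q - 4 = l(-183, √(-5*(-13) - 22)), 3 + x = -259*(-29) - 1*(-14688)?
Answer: √22261 ≈ 149.20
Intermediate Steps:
x = 22196 (x = -3 + (-259*(-29) - 1*(-14688)) = -3 + (7511 + 14688) = -3 + 22199 = 22196)
l(T, w) = 61 (l(T, w) = -3 + 64 = 61)
q = 65 (q = 4 + 61 = 65)
√(q + x) = √(65 + 22196) = √22261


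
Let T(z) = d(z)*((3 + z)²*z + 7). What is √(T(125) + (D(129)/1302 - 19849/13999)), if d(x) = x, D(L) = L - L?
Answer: 2*√12542250863408681/13999 ≈ 16000.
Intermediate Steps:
D(L) = 0
T(z) = z*(7 + z*(3 + z)²) (T(z) = z*((3 + z)²*z + 7) = z*(z*(3 + z)² + 7) = z*(7 + z*(3 + z)²))
√(T(125) + (D(129)/1302 - 19849/13999)) = √(125*(7 + 125*(3 + 125)²) + (0/1302 - 19849/13999)) = √(125*(7 + 125*128²) + (0*(1/1302) - 19849*1/13999)) = √(125*(7 + 125*16384) + (0 - 19849/13999)) = √(125*(7 + 2048000) - 19849/13999) = √(125*2048007 - 19849/13999) = √(256000875 - 19849/13999) = √(3583756229276/13999) = 2*√12542250863408681/13999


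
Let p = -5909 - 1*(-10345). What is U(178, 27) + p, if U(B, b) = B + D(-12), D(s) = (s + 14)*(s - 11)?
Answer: 4568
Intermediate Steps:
p = 4436 (p = -5909 + 10345 = 4436)
D(s) = (-11 + s)*(14 + s) (D(s) = (14 + s)*(-11 + s) = (-11 + s)*(14 + s))
U(B, b) = -46 + B (U(B, b) = B + (-154 + (-12)² + 3*(-12)) = B + (-154 + 144 - 36) = B - 46 = -46 + B)
U(178, 27) + p = (-46 + 178) + 4436 = 132 + 4436 = 4568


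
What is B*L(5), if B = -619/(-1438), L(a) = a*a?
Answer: 15475/1438 ≈ 10.761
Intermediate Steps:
L(a) = a²
B = 619/1438 (B = -619*(-1/1438) = 619/1438 ≈ 0.43046)
B*L(5) = (619/1438)*5² = (619/1438)*25 = 15475/1438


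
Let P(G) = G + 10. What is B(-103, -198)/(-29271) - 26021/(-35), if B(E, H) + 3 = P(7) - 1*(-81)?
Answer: 761657366/1024485 ≈ 743.45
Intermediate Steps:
P(G) = 10 + G
B(E, H) = 95 (B(E, H) = -3 + ((10 + 7) - 1*(-81)) = -3 + (17 + 81) = -3 + 98 = 95)
B(-103, -198)/(-29271) - 26021/(-35) = 95/(-29271) - 26021/(-35) = 95*(-1/29271) - 26021*(-1/35) = -95/29271 + 26021/35 = 761657366/1024485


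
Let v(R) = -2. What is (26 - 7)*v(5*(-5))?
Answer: -38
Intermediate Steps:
(26 - 7)*v(5*(-5)) = (26 - 7)*(-2) = 19*(-2) = -38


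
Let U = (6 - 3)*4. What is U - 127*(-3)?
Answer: 393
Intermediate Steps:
U = 12 (U = 3*4 = 12)
U - 127*(-3) = 12 - 127*(-3) = 12 + 381 = 393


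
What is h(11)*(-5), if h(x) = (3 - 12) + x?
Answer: -10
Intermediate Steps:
h(x) = -9 + x
h(11)*(-5) = (-9 + 11)*(-5) = 2*(-5) = -10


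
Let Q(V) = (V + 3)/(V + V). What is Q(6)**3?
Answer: 27/64 ≈ 0.42188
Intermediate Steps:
Q(V) = (3 + V)/(2*V) (Q(V) = (3 + V)/((2*V)) = (3 + V)*(1/(2*V)) = (3 + V)/(2*V))
Q(6)**3 = ((1/2)*(3 + 6)/6)**3 = ((1/2)*(1/6)*9)**3 = (3/4)**3 = 27/64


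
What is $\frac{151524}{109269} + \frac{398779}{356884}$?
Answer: $\frac{3616691621}{1444309548} \approx 2.5041$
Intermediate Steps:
$\frac{151524}{109269} + \frac{398779}{356884} = 151524 \cdot \frac{1}{109269} + 398779 \cdot \frac{1}{356884} = \frac{5612}{4047} + \frac{398779}{356884} = \frac{3616691621}{1444309548}$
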